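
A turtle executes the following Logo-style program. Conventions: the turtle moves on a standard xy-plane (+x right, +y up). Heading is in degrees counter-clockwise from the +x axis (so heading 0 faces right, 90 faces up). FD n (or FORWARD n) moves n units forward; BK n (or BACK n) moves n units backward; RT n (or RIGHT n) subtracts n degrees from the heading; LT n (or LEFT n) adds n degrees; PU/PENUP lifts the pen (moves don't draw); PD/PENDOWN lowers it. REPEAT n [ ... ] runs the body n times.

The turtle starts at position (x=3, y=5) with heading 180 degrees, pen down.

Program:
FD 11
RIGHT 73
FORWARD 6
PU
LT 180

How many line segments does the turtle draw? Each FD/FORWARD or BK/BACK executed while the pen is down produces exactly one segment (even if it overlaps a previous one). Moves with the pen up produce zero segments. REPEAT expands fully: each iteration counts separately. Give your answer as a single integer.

Executing turtle program step by step:
Start: pos=(3,5), heading=180, pen down
FD 11: (3,5) -> (-8,5) [heading=180, draw]
RT 73: heading 180 -> 107
FD 6: (-8,5) -> (-9.754,10.738) [heading=107, draw]
PU: pen up
LT 180: heading 107 -> 287
Final: pos=(-9.754,10.738), heading=287, 2 segment(s) drawn
Segments drawn: 2

Answer: 2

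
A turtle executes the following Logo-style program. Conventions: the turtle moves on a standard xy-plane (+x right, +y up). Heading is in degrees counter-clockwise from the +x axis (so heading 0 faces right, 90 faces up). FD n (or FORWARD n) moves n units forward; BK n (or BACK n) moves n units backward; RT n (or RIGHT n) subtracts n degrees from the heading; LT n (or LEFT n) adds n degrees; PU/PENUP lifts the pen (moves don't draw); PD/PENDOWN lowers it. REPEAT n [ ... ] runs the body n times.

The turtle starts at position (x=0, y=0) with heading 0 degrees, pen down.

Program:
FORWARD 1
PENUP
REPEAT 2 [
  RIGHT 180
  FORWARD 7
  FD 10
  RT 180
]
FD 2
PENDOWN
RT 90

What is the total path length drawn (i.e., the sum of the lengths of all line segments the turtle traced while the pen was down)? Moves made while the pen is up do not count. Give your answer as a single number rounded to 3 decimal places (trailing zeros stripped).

Executing turtle program step by step:
Start: pos=(0,0), heading=0, pen down
FD 1: (0,0) -> (1,0) [heading=0, draw]
PU: pen up
REPEAT 2 [
  -- iteration 1/2 --
  RT 180: heading 0 -> 180
  FD 7: (1,0) -> (-6,0) [heading=180, move]
  FD 10: (-6,0) -> (-16,0) [heading=180, move]
  RT 180: heading 180 -> 0
  -- iteration 2/2 --
  RT 180: heading 0 -> 180
  FD 7: (-16,0) -> (-23,0) [heading=180, move]
  FD 10: (-23,0) -> (-33,0) [heading=180, move]
  RT 180: heading 180 -> 0
]
FD 2: (-33,0) -> (-31,0) [heading=0, move]
PD: pen down
RT 90: heading 0 -> 270
Final: pos=(-31,0), heading=270, 1 segment(s) drawn

Segment lengths:
  seg 1: (0,0) -> (1,0), length = 1
Total = 1

Answer: 1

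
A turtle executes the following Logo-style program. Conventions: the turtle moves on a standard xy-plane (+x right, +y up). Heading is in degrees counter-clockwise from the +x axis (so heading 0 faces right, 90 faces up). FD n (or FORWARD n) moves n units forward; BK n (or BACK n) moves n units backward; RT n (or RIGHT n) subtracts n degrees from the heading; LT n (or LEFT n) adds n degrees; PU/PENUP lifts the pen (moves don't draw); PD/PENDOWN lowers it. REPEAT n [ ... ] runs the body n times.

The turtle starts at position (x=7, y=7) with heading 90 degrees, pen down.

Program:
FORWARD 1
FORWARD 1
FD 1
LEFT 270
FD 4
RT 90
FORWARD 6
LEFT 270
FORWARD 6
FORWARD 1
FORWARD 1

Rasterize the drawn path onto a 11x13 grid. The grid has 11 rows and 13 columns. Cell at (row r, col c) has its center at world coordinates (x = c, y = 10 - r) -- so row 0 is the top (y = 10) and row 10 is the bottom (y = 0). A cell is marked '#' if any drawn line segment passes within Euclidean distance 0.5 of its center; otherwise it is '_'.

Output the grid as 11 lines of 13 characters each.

Answer: _______#####_
_______#___#_
_______#___#_
_______#___#_
___________#_
___________#_
___#########_
_____________
_____________
_____________
_____________

Derivation:
Segment 0: (7,7) -> (7,8)
Segment 1: (7,8) -> (7,9)
Segment 2: (7,9) -> (7,10)
Segment 3: (7,10) -> (11,10)
Segment 4: (11,10) -> (11,4)
Segment 5: (11,4) -> (5,4)
Segment 6: (5,4) -> (4,4)
Segment 7: (4,4) -> (3,4)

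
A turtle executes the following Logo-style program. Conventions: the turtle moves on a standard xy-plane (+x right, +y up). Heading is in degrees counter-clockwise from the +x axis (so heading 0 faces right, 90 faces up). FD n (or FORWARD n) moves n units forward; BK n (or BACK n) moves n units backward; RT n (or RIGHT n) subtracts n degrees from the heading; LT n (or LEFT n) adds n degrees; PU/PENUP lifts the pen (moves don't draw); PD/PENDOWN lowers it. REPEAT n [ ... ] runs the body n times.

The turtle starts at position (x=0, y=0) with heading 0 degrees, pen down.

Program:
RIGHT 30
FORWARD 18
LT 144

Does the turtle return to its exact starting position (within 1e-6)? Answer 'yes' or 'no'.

Executing turtle program step by step:
Start: pos=(0,0), heading=0, pen down
RT 30: heading 0 -> 330
FD 18: (0,0) -> (15.588,-9) [heading=330, draw]
LT 144: heading 330 -> 114
Final: pos=(15.588,-9), heading=114, 1 segment(s) drawn

Start position: (0, 0)
Final position: (15.588, -9)
Distance = 18; >= 1e-6 -> NOT closed

Answer: no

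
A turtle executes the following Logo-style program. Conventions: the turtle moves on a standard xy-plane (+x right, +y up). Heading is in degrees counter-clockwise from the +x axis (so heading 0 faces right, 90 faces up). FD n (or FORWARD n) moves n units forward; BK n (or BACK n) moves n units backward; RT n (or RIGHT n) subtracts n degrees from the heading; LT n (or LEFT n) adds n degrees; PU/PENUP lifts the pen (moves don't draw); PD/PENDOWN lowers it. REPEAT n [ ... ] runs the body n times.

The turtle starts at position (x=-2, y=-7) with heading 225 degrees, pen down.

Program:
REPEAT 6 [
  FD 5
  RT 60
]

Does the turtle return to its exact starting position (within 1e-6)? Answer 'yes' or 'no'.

Answer: yes

Derivation:
Executing turtle program step by step:
Start: pos=(-2,-7), heading=225, pen down
REPEAT 6 [
  -- iteration 1/6 --
  FD 5: (-2,-7) -> (-5.536,-10.536) [heading=225, draw]
  RT 60: heading 225 -> 165
  -- iteration 2/6 --
  FD 5: (-5.536,-10.536) -> (-10.365,-9.241) [heading=165, draw]
  RT 60: heading 165 -> 105
  -- iteration 3/6 --
  FD 5: (-10.365,-9.241) -> (-11.659,-4.412) [heading=105, draw]
  RT 60: heading 105 -> 45
  -- iteration 4/6 --
  FD 5: (-11.659,-4.412) -> (-8.124,-0.876) [heading=45, draw]
  RT 60: heading 45 -> 345
  -- iteration 5/6 --
  FD 5: (-8.124,-0.876) -> (-3.294,-2.17) [heading=345, draw]
  RT 60: heading 345 -> 285
  -- iteration 6/6 --
  FD 5: (-3.294,-2.17) -> (-2,-7) [heading=285, draw]
  RT 60: heading 285 -> 225
]
Final: pos=(-2,-7), heading=225, 6 segment(s) drawn

Start position: (-2, -7)
Final position: (-2, -7)
Distance = 0; < 1e-6 -> CLOSED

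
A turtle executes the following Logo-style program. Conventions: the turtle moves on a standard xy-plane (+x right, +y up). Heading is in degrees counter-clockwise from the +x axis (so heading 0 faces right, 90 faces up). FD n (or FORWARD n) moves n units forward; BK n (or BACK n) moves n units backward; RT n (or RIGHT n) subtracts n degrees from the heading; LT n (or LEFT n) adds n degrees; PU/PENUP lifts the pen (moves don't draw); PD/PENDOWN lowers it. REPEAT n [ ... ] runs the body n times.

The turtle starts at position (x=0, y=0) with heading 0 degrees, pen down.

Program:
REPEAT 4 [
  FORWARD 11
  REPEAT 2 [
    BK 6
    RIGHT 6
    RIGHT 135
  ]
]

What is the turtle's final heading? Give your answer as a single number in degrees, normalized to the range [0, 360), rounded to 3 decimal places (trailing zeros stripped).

Executing turtle program step by step:
Start: pos=(0,0), heading=0, pen down
REPEAT 4 [
  -- iteration 1/4 --
  FD 11: (0,0) -> (11,0) [heading=0, draw]
  REPEAT 2 [
    -- iteration 1/2 --
    BK 6: (11,0) -> (5,0) [heading=0, draw]
    RT 6: heading 0 -> 354
    RT 135: heading 354 -> 219
    -- iteration 2/2 --
    BK 6: (5,0) -> (9.663,3.776) [heading=219, draw]
    RT 6: heading 219 -> 213
    RT 135: heading 213 -> 78
  ]
  -- iteration 2/4 --
  FD 11: (9.663,3.776) -> (11.95,14.536) [heading=78, draw]
  REPEAT 2 [
    -- iteration 1/2 --
    BK 6: (11.95,14.536) -> (10.702,8.667) [heading=78, draw]
    RT 6: heading 78 -> 72
    RT 135: heading 72 -> 297
    -- iteration 2/2 --
    BK 6: (10.702,8.667) -> (7.978,14.013) [heading=297, draw]
    RT 6: heading 297 -> 291
    RT 135: heading 291 -> 156
  ]
  -- iteration 3/4 --
  FD 11: (7.978,14.013) -> (-2.071,18.487) [heading=156, draw]
  REPEAT 2 [
    -- iteration 1/2 --
    BK 6: (-2.071,18.487) -> (3.411,16.046) [heading=156, draw]
    RT 6: heading 156 -> 150
    RT 135: heading 150 -> 15
    -- iteration 2/2 --
    BK 6: (3.411,16.046) -> (-2.385,14.493) [heading=15, draw]
    RT 6: heading 15 -> 9
    RT 135: heading 9 -> 234
  ]
  -- iteration 4/4 --
  FD 11: (-2.385,14.493) -> (-8.85,5.594) [heading=234, draw]
  REPEAT 2 [
    -- iteration 1/2 --
    BK 6: (-8.85,5.594) -> (-5.324,10.448) [heading=234, draw]
    RT 6: heading 234 -> 228
    RT 135: heading 228 -> 93
    -- iteration 2/2 --
    BK 6: (-5.324,10.448) -> (-5.01,4.457) [heading=93, draw]
    RT 6: heading 93 -> 87
    RT 135: heading 87 -> 312
  ]
]
Final: pos=(-5.01,4.457), heading=312, 12 segment(s) drawn

Answer: 312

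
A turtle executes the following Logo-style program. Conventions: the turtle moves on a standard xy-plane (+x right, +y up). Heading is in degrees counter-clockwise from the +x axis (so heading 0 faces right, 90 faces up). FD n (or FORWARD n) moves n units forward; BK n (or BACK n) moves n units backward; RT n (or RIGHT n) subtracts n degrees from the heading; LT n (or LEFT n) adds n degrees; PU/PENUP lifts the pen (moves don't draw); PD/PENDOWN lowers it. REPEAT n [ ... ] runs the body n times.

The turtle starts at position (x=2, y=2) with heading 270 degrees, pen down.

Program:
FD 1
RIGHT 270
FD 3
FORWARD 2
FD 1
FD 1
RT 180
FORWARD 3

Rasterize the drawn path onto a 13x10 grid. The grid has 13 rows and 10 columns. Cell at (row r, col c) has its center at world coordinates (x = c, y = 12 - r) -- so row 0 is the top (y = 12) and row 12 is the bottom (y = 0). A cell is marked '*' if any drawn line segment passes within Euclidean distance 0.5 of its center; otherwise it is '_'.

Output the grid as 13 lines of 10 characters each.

Answer: __________
__________
__________
__________
__________
__________
__________
__________
__________
__________
__*_______
__********
__________

Derivation:
Segment 0: (2,2) -> (2,1)
Segment 1: (2,1) -> (5,1)
Segment 2: (5,1) -> (7,1)
Segment 3: (7,1) -> (8,1)
Segment 4: (8,1) -> (9,1)
Segment 5: (9,1) -> (6,1)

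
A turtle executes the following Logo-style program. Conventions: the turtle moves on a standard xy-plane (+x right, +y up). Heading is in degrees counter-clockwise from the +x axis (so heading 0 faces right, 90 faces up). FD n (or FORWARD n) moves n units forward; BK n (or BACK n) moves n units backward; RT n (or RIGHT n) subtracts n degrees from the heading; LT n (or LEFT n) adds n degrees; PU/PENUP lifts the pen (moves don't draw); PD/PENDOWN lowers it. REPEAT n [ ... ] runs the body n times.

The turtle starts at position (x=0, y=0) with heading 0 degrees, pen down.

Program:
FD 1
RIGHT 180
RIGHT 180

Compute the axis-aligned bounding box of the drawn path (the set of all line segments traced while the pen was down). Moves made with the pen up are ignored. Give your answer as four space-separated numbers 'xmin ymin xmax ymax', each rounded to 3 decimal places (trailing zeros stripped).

Executing turtle program step by step:
Start: pos=(0,0), heading=0, pen down
FD 1: (0,0) -> (1,0) [heading=0, draw]
RT 180: heading 0 -> 180
RT 180: heading 180 -> 0
Final: pos=(1,0), heading=0, 1 segment(s) drawn

Segment endpoints: x in {0, 1}, y in {0}
xmin=0, ymin=0, xmax=1, ymax=0

Answer: 0 0 1 0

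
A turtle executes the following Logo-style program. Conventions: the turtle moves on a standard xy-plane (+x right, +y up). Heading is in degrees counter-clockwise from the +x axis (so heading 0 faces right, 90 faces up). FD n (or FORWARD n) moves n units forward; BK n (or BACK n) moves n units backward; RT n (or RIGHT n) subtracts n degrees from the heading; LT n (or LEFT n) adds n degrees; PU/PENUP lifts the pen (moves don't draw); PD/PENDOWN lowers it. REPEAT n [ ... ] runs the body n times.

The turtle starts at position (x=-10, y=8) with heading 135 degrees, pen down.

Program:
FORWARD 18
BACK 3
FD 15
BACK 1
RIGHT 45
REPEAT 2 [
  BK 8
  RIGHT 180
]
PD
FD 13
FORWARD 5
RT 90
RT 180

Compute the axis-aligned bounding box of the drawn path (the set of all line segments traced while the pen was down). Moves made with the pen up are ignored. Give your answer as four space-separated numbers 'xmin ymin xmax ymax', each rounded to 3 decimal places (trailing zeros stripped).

Executing turtle program step by step:
Start: pos=(-10,8), heading=135, pen down
FD 18: (-10,8) -> (-22.728,20.728) [heading=135, draw]
BK 3: (-22.728,20.728) -> (-20.607,18.607) [heading=135, draw]
FD 15: (-20.607,18.607) -> (-31.213,29.213) [heading=135, draw]
BK 1: (-31.213,29.213) -> (-30.506,28.506) [heading=135, draw]
RT 45: heading 135 -> 90
REPEAT 2 [
  -- iteration 1/2 --
  BK 8: (-30.506,28.506) -> (-30.506,20.506) [heading=90, draw]
  RT 180: heading 90 -> 270
  -- iteration 2/2 --
  BK 8: (-30.506,20.506) -> (-30.506,28.506) [heading=270, draw]
  RT 180: heading 270 -> 90
]
PD: pen down
FD 13: (-30.506,28.506) -> (-30.506,41.506) [heading=90, draw]
FD 5: (-30.506,41.506) -> (-30.506,46.506) [heading=90, draw]
RT 90: heading 90 -> 0
RT 180: heading 0 -> 180
Final: pos=(-30.506,46.506), heading=180, 8 segment(s) drawn

Segment endpoints: x in {-31.213, -30.506, -30.506, -22.728, -20.607, -10}, y in {8, 18.607, 20.506, 20.728, 28.506, 29.213, 41.506, 46.506}
xmin=-31.213, ymin=8, xmax=-10, ymax=46.506

Answer: -31.213 8 -10 46.506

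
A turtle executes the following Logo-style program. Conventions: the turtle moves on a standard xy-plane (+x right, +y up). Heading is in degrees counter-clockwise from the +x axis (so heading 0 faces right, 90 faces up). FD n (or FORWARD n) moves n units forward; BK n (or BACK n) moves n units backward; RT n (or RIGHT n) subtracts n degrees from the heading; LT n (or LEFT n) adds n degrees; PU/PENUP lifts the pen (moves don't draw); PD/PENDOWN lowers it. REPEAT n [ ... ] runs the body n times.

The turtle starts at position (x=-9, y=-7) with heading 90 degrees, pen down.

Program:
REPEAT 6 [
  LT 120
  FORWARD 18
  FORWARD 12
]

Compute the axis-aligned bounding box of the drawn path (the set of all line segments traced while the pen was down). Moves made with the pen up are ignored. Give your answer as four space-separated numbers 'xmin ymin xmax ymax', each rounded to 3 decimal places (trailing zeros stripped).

Executing turtle program step by step:
Start: pos=(-9,-7), heading=90, pen down
REPEAT 6 [
  -- iteration 1/6 --
  LT 120: heading 90 -> 210
  FD 18: (-9,-7) -> (-24.588,-16) [heading=210, draw]
  FD 12: (-24.588,-16) -> (-34.981,-22) [heading=210, draw]
  -- iteration 2/6 --
  LT 120: heading 210 -> 330
  FD 18: (-34.981,-22) -> (-19.392,-31) [heading=330, draw]
  FD 12: (-19.392,-31) -> (-9,-37) [heading=330, draw]
  -- iteration 3/6 --
  LT 120: heading 330 -> 90
  FD 18: (-9,-37) -> (-9,-19) [heading=90, draw]
  FD 12: (-9,-19) -> (-9,-7) [heading=90, draw]
  -- iteration 4/6 --
  LT 120: heading 90 -> 210
  FD 18: (-9,-7) -> (-24.588,-16) [heading=210, draw]
  FD 12: (-24.588,-16) -> (-34.981,-22) [heading=210, draw]
  -- iteration 5/6 --
  LT 120: heading 210 -> 330
  FD 18: (-34.981,-22) -> (-19.392,-31) [heading=330, draw]
  FD 12: (-19.392,-31) -> (-9,-37) [heading=330, draw]
  -- iteration 6/6 --
  LT 120: heading 330 -> 90
  FD 18: (-9,-37) -> (-9,-19) [heading=90, draw]
  FD 12: (-9,-19) -> (-9,-7) [heading=90, draw]
]
Final: pos=(-9,-7), heading=90, 12 segment(s) drawn

Segment endpoints: x in {-34.981, -34.981, -24.588, -24.588, -19.392, -19.392, -9, -9, -9, -9, -9, -9, -9}, y in {-37, -37, -31, -31, -22, -22, -19, -19, -16, -7, -7, -7}
xmin=-34.981, ymin=-37, xmax=-9, ymax=-7

Answer: -34.981 -37 -9 -7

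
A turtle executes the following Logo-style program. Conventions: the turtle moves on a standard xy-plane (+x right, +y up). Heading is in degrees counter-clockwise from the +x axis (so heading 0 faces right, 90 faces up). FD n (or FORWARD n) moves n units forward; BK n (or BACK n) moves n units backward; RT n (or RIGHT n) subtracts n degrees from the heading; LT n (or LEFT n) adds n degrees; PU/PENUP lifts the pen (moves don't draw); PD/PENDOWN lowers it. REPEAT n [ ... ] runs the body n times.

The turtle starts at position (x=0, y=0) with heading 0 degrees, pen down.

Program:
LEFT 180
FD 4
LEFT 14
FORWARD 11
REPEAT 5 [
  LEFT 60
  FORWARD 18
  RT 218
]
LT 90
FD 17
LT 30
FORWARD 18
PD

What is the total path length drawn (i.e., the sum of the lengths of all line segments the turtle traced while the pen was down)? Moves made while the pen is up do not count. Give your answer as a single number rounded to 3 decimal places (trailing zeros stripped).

Answer: 140

Derivation:
Executing turtle program step by step:
Start: pos=(0,0), heading=0, pen down
LT 180: heading 0 -> 180
FD 4: (0,0) -> (-4,0) [heading=180, draw]
LT 14: heading 180 -> 194
FD 11: (-4,0) -> (-14.673,-2.661) [heading=194, draw]
REPEAT 5 [
  -- iteration 1/5 --
  LT 60: heading 194 -> 254
  FD 18: (-14.673,-2.661) -> (-19.635,-19.964) [heading=254, draw]
  RT 218: heading 254 -> 36
  -- iteration 2/5 --
  LT 60: heading 36 -> 96
  FD 18: (-19.635,-19.964) -> (-21.516,-2.062) [heading=96, draw]
  RT 218: heading 96 -> 238
  -- iteration 3/5 --
  LT 60: heading 238 -> 298
  FD 18: (-21.516,-2.062) -> (-13.066,-17.956) [heading=298, draw]
  RT 218: heading 298 -> 80
  -- iteration 4/5 --
  LT 60: heading 80 -> 140
  FD 18: (-13.066,-17.956) -> (-26.855,-6.385) [heading=140, draw]
  RT 218: heading 140 -> 282
  -- iteration 5/5 --
  LT 60: heading 282 -> 342
  FD 18: (-26.855,-6.385) -> (-9.736,-11.948) [heading=342, draw]
  RT 218: heading 342 -> 124
]
LT 90: heading 124 -> 214
FD 17: (-9.736,-11.948) -> (-23.829,-21.454) [heading=214, draw]
LT 30: heading 214 -> 244
FD 18: (-23.829,-21.454) -> (-31.72,-37.632) [heading=244, draw]
PD: pen down
Final: pos=(-31.72,-37.632), heading=244, 9 segment(s) drawn

Segment lengths:
  seg 1: (0,0) -> (-4,0), length = 4
  seg 2: (-4,0) -> (-14.673,-2.661), length = 11
  seg 3: (-14.673,-2.661) -> (-19.635,-19.964), length = 18
  seg 4: (-19.635,-19.964) -> (-21.516,-2.062), length = 18
  seg 5: (-21.516,-2.062) -> (-13.066,-17.956), length = 18
  seg 6: (-13.066,-17.956) -> (-26.855,-6.385), length = 18
  seg 7: (-26.855,-6.385) -> (-9.736,-11.948), length = 18
  seg 8: (-9.736,-11.948) -> (-23.829,-21.454), length = 17
  seg 9: (-23.829,-21.454) -> (-31.72,-37.632), length = 18
Total = 140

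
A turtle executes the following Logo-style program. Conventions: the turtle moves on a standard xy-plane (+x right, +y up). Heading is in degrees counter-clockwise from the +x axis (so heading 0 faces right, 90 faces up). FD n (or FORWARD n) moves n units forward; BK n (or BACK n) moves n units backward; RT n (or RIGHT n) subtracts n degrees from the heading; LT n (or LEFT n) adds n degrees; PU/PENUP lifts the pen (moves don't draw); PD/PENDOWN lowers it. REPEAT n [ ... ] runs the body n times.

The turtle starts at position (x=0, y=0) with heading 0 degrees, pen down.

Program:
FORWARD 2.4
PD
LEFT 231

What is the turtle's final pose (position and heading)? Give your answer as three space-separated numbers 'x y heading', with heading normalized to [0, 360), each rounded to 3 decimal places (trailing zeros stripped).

Answer: 2.4 0 231

Derivation:
Executing turtle program step by step:
Start: pos=(0,0), heading=0, pen down
FD 2.4: (0,0) -> (2.4,0) [heading=0, draw]
PD: pen down
LT 231: heading 0 -> 231
Final: pos=(2.4,0), heading=231, 1 segment(s) drawn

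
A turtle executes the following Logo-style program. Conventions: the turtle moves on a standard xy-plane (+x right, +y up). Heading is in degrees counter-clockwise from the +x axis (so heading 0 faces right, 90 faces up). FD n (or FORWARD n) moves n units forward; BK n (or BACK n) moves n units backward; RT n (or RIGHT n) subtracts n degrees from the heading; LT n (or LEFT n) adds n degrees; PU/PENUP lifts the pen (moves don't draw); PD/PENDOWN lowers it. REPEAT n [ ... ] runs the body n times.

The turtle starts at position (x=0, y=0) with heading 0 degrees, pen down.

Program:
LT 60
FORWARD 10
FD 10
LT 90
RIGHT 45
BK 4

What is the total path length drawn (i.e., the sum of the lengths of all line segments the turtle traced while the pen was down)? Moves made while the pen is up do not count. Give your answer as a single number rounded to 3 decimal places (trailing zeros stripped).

Executing turtle program step by step:
Start: pos=(0,0), heading=0, pen down
LT 60: heading 0 -> 60
FD 10: (0,0) -> (5,8.66) [heading=60, draw]
FD 10: (5,8.66) -> (10,17.321) [heading=60, draw]
LT 90: heading 60 -> 150
RT 45: heading 150 -> 105
BK 4: (10,17.321) -> (11.035,13.457) [heading=105, draw]
Final: pos=(11.035,13.457), heading=105, 3 segment(s) drawn

Segment lengths:
  seg 1: (0,0) -> (5,8.66), length = 10
  seg 2: (5,8.66) -> (10,17.321), length = 10
  seg 3: (10,17.321) -> (11.035,13.457), length = 4
Total = 24

Answer: 24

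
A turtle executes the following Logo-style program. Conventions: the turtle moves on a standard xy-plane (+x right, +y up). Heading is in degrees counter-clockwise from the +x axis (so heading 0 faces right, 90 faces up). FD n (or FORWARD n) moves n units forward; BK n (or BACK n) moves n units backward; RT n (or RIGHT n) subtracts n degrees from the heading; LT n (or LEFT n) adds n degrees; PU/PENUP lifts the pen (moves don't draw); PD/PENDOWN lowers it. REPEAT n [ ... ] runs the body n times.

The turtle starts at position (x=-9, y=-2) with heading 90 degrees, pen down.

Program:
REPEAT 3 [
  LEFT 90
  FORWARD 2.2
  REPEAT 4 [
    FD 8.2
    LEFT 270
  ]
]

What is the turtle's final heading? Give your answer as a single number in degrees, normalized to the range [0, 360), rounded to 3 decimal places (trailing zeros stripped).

Executing turtle program step by step:
Start: pos=(-9,-2), heading=90, pen down
REPEAT 3 [
  -- iteration 1/3 --
  LT 90: heading 90 -> 180
  FD 2.2: (-9,-2) -> (-11.2,-2) [heading=180, draw]
  REPEAT 4 [
    -- iteration 1/4 --
    FD 8.2: (-11.2,-2) -> (-19.4,-2) [heading=180, draw]
    LT 270: heading 180 -> 90
    -- iteration 2/4 --
    FD 8.2: (-19.4,-2) -> (-19.4,6.2) [heading=90, draw]
    LT 270: heading 90 -> 0
    -- iteration 3/4 --
    FD 8.2: (-19.4,6.2) -> (-11.2,6.2) [heading=0, draw]
    LT 270: heading 0 -> 270
    -- iteration 4/4 --
    FD 8.2: (-11.2,6.2) -> (-11.2,-2) [heading=270, draw]
    LT 270: heading 270 -> 180
  ]
  -- iteration 2/3 --
  LT 90: heading 180 -> 270
  FD 2.2: (-11.2,-2) -> (-11.2,-4.2) [heading=270, draw]
  REPEAT 4 [
    -- iteration 1/4 --
    FD 8.2: (-11.2,-4.2) -> (-11.2,-12.4) [heading=270, draw]
    LT 270: heading 270 -> 180
    -- iteration 2/4 --
    FD 8.2: (-11.2,-12.4) -> (-19.4,-12.4) [heading=180, draw]
    LT 270: heading 180 -> 90
    -- iteration 3/4 --
    FD 8.2: (-19.4,-12.4) -> (-19.4,-4.2) [heading=90, draw]
    LT 270: heading 90 -> 0
    -- iteration 4/4 --
    FD 8.2: (-19.4,-4.2) -> (-11.2,-4.2) [heading=0, draw]
    LT 270: heading 0 -> 270
  ]
  -- iteration 3/3 --
  LT 90: heading 270 -> 0
  FD 2.2: (-11.2,-4.2) -> (-9,-4.2) [heading=0, draw]
  REPEAT 4 [
    -- iteration 1/4 --
    FD 8.2: (-9,-4.2) -> (-0.8,-4.2) [heading=0, draw]
    LT 270: heading 0 -> 270
    -- iteration 2/4 --
    FD 8.2: (-0.8,-4.2) -> (-0.8,-12.4) [heading=270, draw]
    LT 270: heading 270 -> 180
    -- iteration 3/4 --
    FD 8.2: (-0.8,-12.4) -> (-9,-12.4) [heading=180, draw]
    LT 270: heading 180 -> 90
    -- iteration 4/4 --
    FD 8.2: (-9,-12.4) -> (-9,-4.2) [heading=90, draw]
    LT 270: heading 90 -> 0
  ]
]
Final: pos=(-9,-4.2), heading=0, 15 segment(s) drawn

Answer: 0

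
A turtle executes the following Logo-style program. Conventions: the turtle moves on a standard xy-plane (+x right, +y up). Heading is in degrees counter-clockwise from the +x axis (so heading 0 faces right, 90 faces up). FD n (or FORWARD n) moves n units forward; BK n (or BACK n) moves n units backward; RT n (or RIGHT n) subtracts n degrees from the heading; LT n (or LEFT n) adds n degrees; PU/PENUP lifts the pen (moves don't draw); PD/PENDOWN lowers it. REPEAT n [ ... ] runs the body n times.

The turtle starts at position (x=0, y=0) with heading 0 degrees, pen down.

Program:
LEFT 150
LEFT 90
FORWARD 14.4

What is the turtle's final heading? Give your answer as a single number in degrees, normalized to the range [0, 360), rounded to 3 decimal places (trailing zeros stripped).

Answer: 240

Derivation:
Executing turtle program step by step:
Start: pos=(0,0), heading=0, pen down
LT 150: heading 0 -> 150
LT 90: heading 150 -> 240
FD 14.4: (0,0) -> (-7.2,-12.471) [heading=240, draw]
Final: pos=(-7.2,-12.471), heading=240, 1 segment(s) drawn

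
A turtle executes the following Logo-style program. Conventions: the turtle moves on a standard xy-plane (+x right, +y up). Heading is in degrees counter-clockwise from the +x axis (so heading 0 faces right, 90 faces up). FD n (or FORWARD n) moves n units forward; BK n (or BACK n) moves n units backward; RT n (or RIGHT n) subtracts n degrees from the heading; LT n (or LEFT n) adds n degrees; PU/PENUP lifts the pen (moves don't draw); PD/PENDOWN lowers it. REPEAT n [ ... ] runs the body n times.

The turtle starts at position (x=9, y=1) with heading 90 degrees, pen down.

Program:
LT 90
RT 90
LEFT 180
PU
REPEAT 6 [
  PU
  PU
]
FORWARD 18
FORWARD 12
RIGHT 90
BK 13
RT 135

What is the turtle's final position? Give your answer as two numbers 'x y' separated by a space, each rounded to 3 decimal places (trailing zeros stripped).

Executing turtle program step by step:
Start: pos=(9,1), heading=90, pen down
LT 90: heading 90 -> 180
RT 90: heading 180 -> 90
LT 180: heading 90 -> 270
PU: pen up
REPEAT 6 [
  -- iteration 1/6 --
  PU: pen up
  PU: pen up
  -- iteration 2/6 --
  PU: pen up
  PU: pen up
  -- iteration 3/6 --
  PU: pen up
  PU: pen up
  -- iteration 4/6 --
  PU: pen up
  PU: pen up
  -- iteration 5/6 --
  PU: pen up
  PU: pen up
  -- iteration 6/6 --
  PU: pen up
  PU: pen up
]
FD 18: (9,1) -> (9,-17) [heading=270, move]
FD 12: (9,-17) -> (9,-29) [heading=270, move]
RT 90: heading 270 -> 180
BK 13: (9,-29) -> (22,-29) [heading=180, move]
RT 135: heading 180 -> 45
Final: pos=(22,-29), heading=45, 0 segment(s) drawn

Answer: 22 -29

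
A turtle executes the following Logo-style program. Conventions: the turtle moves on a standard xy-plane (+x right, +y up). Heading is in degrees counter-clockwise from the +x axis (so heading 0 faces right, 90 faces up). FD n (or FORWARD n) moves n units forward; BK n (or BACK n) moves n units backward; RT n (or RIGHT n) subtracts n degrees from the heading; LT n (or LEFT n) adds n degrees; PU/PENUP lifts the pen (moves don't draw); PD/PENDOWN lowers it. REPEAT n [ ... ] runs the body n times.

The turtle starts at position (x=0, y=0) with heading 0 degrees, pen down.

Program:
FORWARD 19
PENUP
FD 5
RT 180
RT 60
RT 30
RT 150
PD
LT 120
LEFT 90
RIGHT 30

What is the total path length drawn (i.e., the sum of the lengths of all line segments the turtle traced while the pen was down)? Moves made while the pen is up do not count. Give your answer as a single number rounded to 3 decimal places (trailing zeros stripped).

Executing turtle program step by step:
Start: pos=(0,0), heading=0, pen down
FD 19: (0,0) -> (19,0) [heading=0, draw]
PU: pen up
FD 5: (19,0) -> (24,0) [heading=0, move]
RT 180: heading 0 -> 180
RT 60: heading 180 -> 120
RT 30: heading 120 -> 90
RT 150: heading 90 -> 300
PD: pen down
LT 120: heading 300 -> 60
LT 90: heading 60 -> 150
RT 30: heading 150 -> 120
Final: pos=(24,0), heading=120, 1 segment(s) drawn

Segment lengths:
  seg 1: (0,0) -> (19,0), length = 19
Total = 19

Answer: 19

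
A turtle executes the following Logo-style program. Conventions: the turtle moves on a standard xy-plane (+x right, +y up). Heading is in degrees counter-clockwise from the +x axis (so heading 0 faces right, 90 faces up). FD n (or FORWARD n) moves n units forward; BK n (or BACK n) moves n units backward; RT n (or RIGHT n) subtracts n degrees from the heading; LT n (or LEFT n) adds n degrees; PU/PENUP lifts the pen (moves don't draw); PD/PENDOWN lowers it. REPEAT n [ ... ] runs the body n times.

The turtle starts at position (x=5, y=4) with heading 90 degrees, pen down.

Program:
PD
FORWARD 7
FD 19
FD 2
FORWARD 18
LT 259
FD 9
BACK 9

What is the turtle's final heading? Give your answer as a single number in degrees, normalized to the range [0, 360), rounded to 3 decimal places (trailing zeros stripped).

Executing turtle program step by step:
Start: pos=(5,4), heading=90, pen down
PD: pen down
FD 7: (5,4) -> (5,11) [heading=90, draw]
FD 19: (5,11) -> (5,30) [heading=90, draw]
FD 2: (5,30) -> (5,32) [heading=90, draw]
FD 18: (5,32) -> (5,50) [heading=90, draw]
LT 259: heading 90 -> 349
FD 9: (5,50) -> (13.835,48.283) [heading=349, draw]
BK 9: (13.835,48.283) -> (5,50) [heading=349, draw]
Final: pos=(5,50), heading=349, 6 segment(s) drawn

Answer: 349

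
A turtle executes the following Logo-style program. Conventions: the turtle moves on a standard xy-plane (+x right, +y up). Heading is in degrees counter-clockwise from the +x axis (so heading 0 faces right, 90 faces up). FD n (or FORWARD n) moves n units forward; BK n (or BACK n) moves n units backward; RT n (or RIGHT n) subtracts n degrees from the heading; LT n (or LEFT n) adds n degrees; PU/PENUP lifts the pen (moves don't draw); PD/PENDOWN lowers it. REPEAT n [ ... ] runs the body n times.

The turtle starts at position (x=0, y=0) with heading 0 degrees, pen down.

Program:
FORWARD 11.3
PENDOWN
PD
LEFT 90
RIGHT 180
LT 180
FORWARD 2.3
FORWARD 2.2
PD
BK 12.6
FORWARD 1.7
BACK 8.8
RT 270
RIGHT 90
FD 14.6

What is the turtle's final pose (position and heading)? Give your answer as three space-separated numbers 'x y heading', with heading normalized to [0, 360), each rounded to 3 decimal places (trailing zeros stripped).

Answer: 11.3 -0.6 90

Derivation:
Executing turtle program step by step:
Start: pos=(0,0), heading=0, pen down
FD 11.3: (0,0) -> (11.3,0) [heading=0, draw]
PD: pen down
PD: pen down
LT 90: heading 0 -> 90
RT 180: heading 90 -> 270
LT 180: heading 270 -> 90
FD 2.3: (11.3,0) -> (11.3,2.3) [heading=90, draw]
FD 2.2: (11.3,2.3) -> (11.3,4.5) [heading=90, draw]
PD: pen down
BK 12.6: (11.3,4.5) -> (11.3,-8.1) [heading=90, draw]
FD 1.7: (11.3,-8.1) -> (11.3,-6.4) [heading=90, draw]
BK 8.8: (11.3,-6.4) -> (11.3,-15.2) [heading=90, draw]
RT 270: heading 90 -> 180
RT 90: heading 180 -> 90
FD 14.6: (11.3,-15.2) -> (11.3,-0.6) [heading=90, draw]
Final: pos=(11.3,-0.6), heading=90, 7 segment(s) drawn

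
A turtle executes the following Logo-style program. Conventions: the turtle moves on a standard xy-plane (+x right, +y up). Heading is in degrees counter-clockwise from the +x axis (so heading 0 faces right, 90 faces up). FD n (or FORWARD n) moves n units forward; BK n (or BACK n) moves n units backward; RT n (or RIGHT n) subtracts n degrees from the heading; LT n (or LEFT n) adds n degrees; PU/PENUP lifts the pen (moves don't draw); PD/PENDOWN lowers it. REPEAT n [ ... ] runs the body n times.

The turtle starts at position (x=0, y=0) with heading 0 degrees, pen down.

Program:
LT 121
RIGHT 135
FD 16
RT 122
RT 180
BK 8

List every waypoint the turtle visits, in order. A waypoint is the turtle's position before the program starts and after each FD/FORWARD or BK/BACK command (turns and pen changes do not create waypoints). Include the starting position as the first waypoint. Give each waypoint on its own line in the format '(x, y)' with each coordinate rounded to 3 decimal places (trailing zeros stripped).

Answer: (0, 0)
(15.525, -3.871)
(9.77, -9.428)

Derivation:
Executing turtle program step by step:
Start: pos=(0,0), heading=0, pen down
LT 121: heading 0 -> 121
RT 135: heading 121 -> 346
FD 16: (0,0) -> (15.525,-3.871) [heading=346, draw]
RT 122: heading 346 -> 224
RT 180: heading 224 -> 44
BK 8: (15.525,-3.871) -> (9.77,-9.428) [heading=44, draw]
Final: pos=(9.77,-9.428), heading=44, 2 segment(s) drawn
Waypoints (3 total):
(0, 0)
(15.525, -3.871)
(9.77, -9.428)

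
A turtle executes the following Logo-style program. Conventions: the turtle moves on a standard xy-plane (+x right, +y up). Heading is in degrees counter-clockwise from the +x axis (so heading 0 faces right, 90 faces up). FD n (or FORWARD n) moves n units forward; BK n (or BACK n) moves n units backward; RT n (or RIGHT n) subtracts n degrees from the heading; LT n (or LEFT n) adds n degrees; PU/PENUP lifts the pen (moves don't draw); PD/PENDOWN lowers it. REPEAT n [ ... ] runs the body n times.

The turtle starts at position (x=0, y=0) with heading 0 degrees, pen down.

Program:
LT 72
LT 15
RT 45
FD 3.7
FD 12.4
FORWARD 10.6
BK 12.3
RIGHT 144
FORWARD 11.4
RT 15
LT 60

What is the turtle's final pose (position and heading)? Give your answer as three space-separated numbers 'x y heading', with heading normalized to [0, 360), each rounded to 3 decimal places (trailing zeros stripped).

Answer: 8.331 -1.515 303

Derivation:
Executing turtle program step by step:
Start: pos=(0,0), heading=0, pen down
LT 72: heading 0 -> 72
LT 15: heading 72 -> 87
RT 45: heading 87 -> 42
FD 3.7: (0,0) -> (2.75,2.476) [heading=42, draw]
FD 12.4: (2.75,2.476) -> (11.965,10.773) [heading=42, draw]
FD 10.6: (11.965,10.773) -> (19.842,17.866) [heading=42, draw]
BK 12.3: (19.842,17.866) -> (10.701,9.635) [heading=42, draw]
RT 144: heading 42 -> 258
FD 11.4: (10.701,9.635) -> (8.331,-1.515) [heading=258, draw]
RT 15: heading 258 -> 243
LT 60: heading 243 -> 303
Final: pos=(8.331,-1.515), heading=303, 5 segment(s) drawn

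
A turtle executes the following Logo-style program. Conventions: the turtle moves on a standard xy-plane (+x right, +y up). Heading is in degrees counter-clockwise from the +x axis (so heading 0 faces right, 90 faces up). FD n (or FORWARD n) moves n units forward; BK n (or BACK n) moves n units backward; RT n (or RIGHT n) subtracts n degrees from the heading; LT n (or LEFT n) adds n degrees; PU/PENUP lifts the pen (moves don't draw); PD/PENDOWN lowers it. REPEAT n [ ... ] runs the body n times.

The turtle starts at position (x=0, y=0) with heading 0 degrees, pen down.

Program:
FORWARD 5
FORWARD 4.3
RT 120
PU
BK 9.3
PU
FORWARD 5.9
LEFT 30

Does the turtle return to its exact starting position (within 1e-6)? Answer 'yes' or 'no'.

Answer: no

Derivation:
Executing turtle program step by step:
Start: pos=(0,0), heading=0, pen down
FD 5: (0,0) -> (5,0) [heading=0, draw]
FD 4.3: (5,0) -> (9.3,0) [heading=0, draw]
RT 120: heading 0 -> 240
PU: pen up
BK 9.3: (9.3,0) -> (13.95,8.054) [heading=240, move]
PU: pen up
FD 5.9: (13.95,8.054) -> (11,2.944) [heading=240, move]
LT 30: heading 240 -> 270
Final: pos=(11,2.944), heading=270, 2 segment(s) drawn

Start position: (0, 0)
Final position: (11, 2.944)
Distance = 11.387; >= 1e-6 -> NOT closed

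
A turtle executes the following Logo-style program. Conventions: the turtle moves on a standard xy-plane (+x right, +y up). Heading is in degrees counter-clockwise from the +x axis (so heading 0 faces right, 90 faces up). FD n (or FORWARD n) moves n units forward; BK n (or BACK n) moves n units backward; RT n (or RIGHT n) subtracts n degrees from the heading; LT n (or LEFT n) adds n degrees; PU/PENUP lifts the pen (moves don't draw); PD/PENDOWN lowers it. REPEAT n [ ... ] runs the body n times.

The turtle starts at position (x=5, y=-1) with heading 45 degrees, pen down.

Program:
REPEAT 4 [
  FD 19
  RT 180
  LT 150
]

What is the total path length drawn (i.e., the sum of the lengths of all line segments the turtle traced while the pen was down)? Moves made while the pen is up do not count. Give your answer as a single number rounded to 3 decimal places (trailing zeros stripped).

Answer: 76

Derivation:
Executing turtle program step by step:
Start: pos=(5,-1), heading=45, pen down
REPEAT 4 [
  -- iteration 1/4 --
  FD 19: (5,-1) -> (18.435,12.435) [heading=45, draw]
  RT 180: heading 45 -> 225
  LT 150: heading 225 -> 15
  -- iteration 2/4 --
  FD 19: (18.435,12.435) -> (36.788,17.353) [heading=15, draw]
  RT 180: heading 15 -> 195
  LT 150: heading 195 -> 345
  -- iteration 3/4 --
  FD 19: (36.788,17.353) -> (55.14,12.435) [heading=345, draw]
  RT 180: heading 345 -> 165
  LT 150: heading 165 -> 315
  -- iteration 4/4 --
  FD 19: (55.14,12.435) -> (68.575,-1) [heading=315, draw]
  RT 180: heading 315 -> 135
  LT 150: heading 135 -> 285
]
Final: pos=(68.575,-1), heading=285, 4 segment(s) drawn

Segment lengths:
  seg 1: (5,-1) -> (18.435,12.435), length = 19
  seg 2: (18.435,12.435) -> (36.788,17.353), length = 19
  seg 3: (36.788,17.353) -> (55.14,12.435), length = 19
  seg 4: (55.14,12.435) -> (68.575,-1), length = 19
Total = 76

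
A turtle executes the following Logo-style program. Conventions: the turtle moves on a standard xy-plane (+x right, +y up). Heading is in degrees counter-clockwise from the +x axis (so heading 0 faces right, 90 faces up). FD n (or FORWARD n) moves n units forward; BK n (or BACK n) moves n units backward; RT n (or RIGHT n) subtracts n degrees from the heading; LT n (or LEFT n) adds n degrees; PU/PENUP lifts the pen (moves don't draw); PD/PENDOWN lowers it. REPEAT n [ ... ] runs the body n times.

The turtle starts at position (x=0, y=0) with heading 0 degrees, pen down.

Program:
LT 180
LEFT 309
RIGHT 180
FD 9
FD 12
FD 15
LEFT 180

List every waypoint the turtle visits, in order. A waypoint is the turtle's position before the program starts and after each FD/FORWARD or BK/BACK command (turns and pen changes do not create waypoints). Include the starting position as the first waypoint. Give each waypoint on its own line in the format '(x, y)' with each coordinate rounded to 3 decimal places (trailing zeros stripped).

Answer: (0, 0)
(5.664, -6.994)
(13.216, -16.32)
(22.656, -27.977)

Derivation:
Executing turtle program step by step:
Start: pos=(0,0), heading=0, pen down
LT 180: heading 0 -> 180
LT 309: heading 180 -> 129
RT 180: heading 129 -> 309
FD 9: (0,0) -> (5.664,-6.994) [heading=309, draw]
FD 12: (5.664,-6.994) -> (13.216,-16.32) [heading=309, draw]
FD 15: (13.216,-16.32) -> (22.656,-27.977) [heading=309, draw]
LT 180: heading 309 -> 129
Final: pos=(22.656,-27.977), heading=129, 3 segment(s) drawn
Waypoints (4 total):
(0, 0)
(5.664, -6.994)
(13.216, -16.32)
(22.656, -27.977)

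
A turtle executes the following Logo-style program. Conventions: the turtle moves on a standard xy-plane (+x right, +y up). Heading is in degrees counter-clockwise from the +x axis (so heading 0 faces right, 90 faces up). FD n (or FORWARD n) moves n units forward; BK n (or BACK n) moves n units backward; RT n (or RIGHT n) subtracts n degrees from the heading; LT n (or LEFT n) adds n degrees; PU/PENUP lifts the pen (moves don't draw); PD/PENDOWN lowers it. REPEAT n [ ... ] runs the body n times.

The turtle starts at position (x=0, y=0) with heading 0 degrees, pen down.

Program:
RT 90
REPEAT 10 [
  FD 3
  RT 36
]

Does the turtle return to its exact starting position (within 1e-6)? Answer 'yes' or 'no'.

Executing turtle program step by step:
Start: pos=(0,0), heading=0, pen down
RT 90: heading 0 -> 270
REPEAT 10 [
  -- iteration 1/10 --
  FD 3: (0,0) -> (0,-3) [heading=270, draw]
  RT 36: heading 270 -> 234
  -- iteration 2/10 --
  FD 3: (0,-3) -> (-1.763,-5.427) [heading=234, draw]
  RT 36: heading 234 -> 198
  -- iteration 3/10 --
  FD 3: (-1.763,-5.427) -> (-4.617,-6.354) [heading=198, draw]
  RT 36: heading 198 -> 162
  -- iteration 4/10 --
  FD 3: (-4.617,-6.354) -> (-7.47,-5.427) [heading=162, draw]
  RT 36: heading 162 -> 126
  -- iteration 5/10 --
  FD 3: (-7.47,-5.427) -> (-9.233,-3) [heading=126, draw]
  RT 36: heading 126 -> 90
  -- iteration 6/10 --
  FD 3: (-9.233,-3) -> (-9.233,0) [heading=90, draw]
  RT 36: heading 90 -> 54
  -- iteration 7/10 --
  FD 3: (-9.233,0) -> (-7.47,2.427) [heading=54, draw]
  RT 36: heading 54 -> 18
  -- iteration 8/10 --
  FD 3: (-7.47,2.427) -> (-4.617,3.354) [heading=18, draw]
  RT 36: heading 18 -> 342
  -- iteration 9/10 --
  FD 3: (-4.617,3.354) -> (-1.763,2.427) [heading=342, draw]
  RT 36: heading 342 -> 306
  -- iteration 10/10 --
  FD 3: (-1.763,2.427) -> (0,0) [heading=306, draw]
  RT 36: heading 306 -> 270
]
Final: pos=(0,0), heading=270, 10 segment(s) drawn

Start position: (0, 0)
Final position: (0, 0)
Distance = 0; < 1e-6 -> CLOSED

Answer: yes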